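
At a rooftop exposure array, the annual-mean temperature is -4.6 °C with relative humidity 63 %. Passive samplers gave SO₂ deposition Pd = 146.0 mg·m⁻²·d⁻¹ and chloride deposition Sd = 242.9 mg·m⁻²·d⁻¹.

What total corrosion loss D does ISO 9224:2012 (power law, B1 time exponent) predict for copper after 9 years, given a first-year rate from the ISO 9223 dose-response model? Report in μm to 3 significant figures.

D(9) = 2.06 μm

copper: f(T) = +0.126·(T−10) [T≤10 °C] = -1.8396
  sulphur-dioxide contribution → 0.1266 μm/a
  chloride contribution → 0.3482 μm/a
  total first-year rate 0.4748 μm/a
Power-law: D(9) = r_corr · 9^0.667
  D(9) = 0.4748 × 9^0.667 = 0.4748 × 4.33 = 2.056 μm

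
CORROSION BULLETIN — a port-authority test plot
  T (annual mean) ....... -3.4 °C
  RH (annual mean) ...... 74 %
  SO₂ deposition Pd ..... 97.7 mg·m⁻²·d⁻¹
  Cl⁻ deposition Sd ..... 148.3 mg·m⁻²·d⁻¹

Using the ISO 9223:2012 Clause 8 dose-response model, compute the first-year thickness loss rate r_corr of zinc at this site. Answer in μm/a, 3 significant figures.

r_corr = 2.16 μm/a

zinc: T≤10 °C ⇒ hinge +0.038·(-3.4−10) = -0.5092
  Pd branch = 0.0129·Pd^0.44·e^(0.046·RH+f) = 1.751 μm/a
  Sd branch = 0.0175·Sd^0.57·e^(0.008·RH+0.085·T) = 0.4094 μm/a
  r_corr = 1.751 + 0.4094 = 2.161 μm/a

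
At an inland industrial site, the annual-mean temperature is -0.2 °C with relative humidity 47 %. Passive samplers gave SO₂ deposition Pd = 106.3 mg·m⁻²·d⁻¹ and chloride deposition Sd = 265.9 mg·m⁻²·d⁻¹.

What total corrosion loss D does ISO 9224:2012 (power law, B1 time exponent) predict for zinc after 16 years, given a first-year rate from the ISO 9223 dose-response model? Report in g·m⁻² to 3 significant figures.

D(16) = 81.4 g·m⁻²

zinc: f(T) = +0.038·(T−10) [T≤10 °C] = -0.3876
  sulphur-dioxide contribution → 0.5928 μm/a
  chloride contribution → 0.604 μm/a
  total first-year rate 1.197 μm/a
Power-law: D(16) = r_corr · 16^0.813
  D(16) = 1.197 × 16^0.813 = 1.197 × 9.527 = 11.4 μm
  Mass loss = 11.4 μm × 7.14 g/cm³ = 81.41 g·m⁻²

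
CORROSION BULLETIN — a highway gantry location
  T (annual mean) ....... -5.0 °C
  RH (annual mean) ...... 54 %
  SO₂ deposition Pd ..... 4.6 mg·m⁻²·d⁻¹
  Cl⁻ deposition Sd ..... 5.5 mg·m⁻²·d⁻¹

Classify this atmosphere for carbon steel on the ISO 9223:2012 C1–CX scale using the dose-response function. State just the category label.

carbon steel: temperature factor f = +0.150·(-15.0) = -2.2500
  SO₂ term: 1.77·4.6^0.52·exp(0.02·54-2.2500) = 1.215
  Sd branch = 0.102·Sd^0.62·e^(0.033·RH+0.04·T) = 1.428 μm/a
  r_corr = 1.215 + 1.428 = 2.643 μm/a
Category bounds: 1.3…25 μm/a bracket r_corr ⇒ C2

C2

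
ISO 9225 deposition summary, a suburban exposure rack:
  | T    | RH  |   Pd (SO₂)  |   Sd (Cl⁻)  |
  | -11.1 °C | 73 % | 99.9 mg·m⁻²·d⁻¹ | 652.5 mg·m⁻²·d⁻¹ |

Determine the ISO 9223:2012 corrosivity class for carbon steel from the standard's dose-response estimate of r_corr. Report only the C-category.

C3

carbon steel: temperature factor f = +0.150·(-21.1) = -3.1650
  sulphur-dioxide contribution → 3.526 μm/a
  chloride contribution → 40.46 μm/a
  ⇒ r_corr(carbon steel) = 43.99 μm/a
44 μm/a falls in (25, 50] for carbon steel → category C3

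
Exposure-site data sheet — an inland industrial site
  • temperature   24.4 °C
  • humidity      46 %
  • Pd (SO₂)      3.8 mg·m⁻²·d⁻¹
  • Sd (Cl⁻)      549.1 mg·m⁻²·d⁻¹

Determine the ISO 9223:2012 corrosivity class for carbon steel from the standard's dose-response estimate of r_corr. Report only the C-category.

C4

carbon steel: T>10 °C ⇒ hinge -0.054·(24.4−10) = -0.7776
  SO₂ term: 1.77·3.8^0.52·exp(0.02·46-0.7776) = 4.086
  Sd branch = 0.102·Sd^0.62·e^(0.033·RH+0.04·T) = 61.7 μm/a
  r_corr = 4.086 + 61.7 = 65.79 μm/a
ISO 9223 Table 2 (carbon steel): 50 < 65.8 ≤ 80 μm/a ⇒ C4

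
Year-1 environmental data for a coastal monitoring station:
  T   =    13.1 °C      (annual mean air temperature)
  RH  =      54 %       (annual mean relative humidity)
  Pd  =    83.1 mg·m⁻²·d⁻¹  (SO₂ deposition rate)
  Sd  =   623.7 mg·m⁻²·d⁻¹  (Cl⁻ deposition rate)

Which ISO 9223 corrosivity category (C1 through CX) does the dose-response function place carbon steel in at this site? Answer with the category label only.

carbon steel: T>10 °C ⇒ hinge -0.054·(13.1−10) = -0.1674
  Pd branch = 1.77·Pd^0.52·e^(0.02·RH+f) = 43.9 μm/a
  Sd branch = 0.102·Sd^0.62·e^(0.033·RH+0.04·T) = 55.33 μm/a
  sum: 43.9 + 55.33 → r_corr = 99.23 μm/a
99.2 μm/a falls in (80, 200] for carbon steel → category C5

C5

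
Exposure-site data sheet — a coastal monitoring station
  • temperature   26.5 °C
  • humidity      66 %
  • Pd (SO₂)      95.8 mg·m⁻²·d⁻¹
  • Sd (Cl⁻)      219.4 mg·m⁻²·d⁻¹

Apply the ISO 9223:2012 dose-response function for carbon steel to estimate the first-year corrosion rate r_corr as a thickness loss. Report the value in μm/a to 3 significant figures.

r_corr = 103 μm/a

carbon steel: f(T) = -0.054·(T−10) [T>10 °C] = -0.8910
  Pd branch = 1.77·Pd^0.52·e^(0.02·RH+f) = 29.15 μm/a
  Sd branch = 0.102·Sd^0.62·e^(0.033·RH+0.04·T) = 73.52 μm/a
  r_corr = 29.15 + 73.52 = 102.7 μm/a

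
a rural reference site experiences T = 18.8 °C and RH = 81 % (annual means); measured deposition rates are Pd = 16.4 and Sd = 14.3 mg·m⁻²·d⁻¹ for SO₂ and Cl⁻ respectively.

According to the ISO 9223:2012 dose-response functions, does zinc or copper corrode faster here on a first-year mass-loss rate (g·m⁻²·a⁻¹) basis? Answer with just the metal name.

copper

zinc: T>10 °C ⇒ hinge -0.071·(18.8−10) = -0.6248
  sulphur-dioxide contribution → 0.9816 μm/a
  chloride contribution → 0.7534 μm/a
  ⇒ r_corr(zinc) = 1.735 μm/a
  mass loss = 1.735 μm/a × 7.14 g/cm³ = 12.39 g·m⁻²·a⁻¹
copper: f(T) = -0.080·(T−10) [T>10 °C] = -0.7040
  sulphur-dioxide contribution → 0.6455 μm/a
  chloride contribution → 0.9753 μm/a
  ⇒ r_corr(copper) = 1.621 μm/a
  mass loss = 1.621 μm/a × 8.96 g/cm³ = 14.52 g·m⁻²·a⁻¹
Ordering by g·m⁻²·a⁻¹: copper (14.5) > zinc (12.4)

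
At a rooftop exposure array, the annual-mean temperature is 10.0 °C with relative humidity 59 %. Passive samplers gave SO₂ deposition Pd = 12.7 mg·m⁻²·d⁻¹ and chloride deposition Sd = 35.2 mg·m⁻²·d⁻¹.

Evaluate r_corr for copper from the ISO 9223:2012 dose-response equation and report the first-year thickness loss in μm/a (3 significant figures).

copper: T≤10 °C ⇒ hinge +0.126·(10.0−10) = +0.0000
  sulphur-dioxide contribution → 0.3335 μm/a
  chloride contribution → 0.366 μm/a
  total first-year rate 0.6995 μm/a

r_corr = 0.700 μm/a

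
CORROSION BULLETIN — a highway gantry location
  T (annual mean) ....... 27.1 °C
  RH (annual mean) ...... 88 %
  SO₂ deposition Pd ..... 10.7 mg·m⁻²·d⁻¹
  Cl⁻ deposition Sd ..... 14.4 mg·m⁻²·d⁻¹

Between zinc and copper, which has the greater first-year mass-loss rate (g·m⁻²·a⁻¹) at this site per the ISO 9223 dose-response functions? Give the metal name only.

zinc: temperature factor f = -0.071·(17.1) = -1.2141
  sulphur-dioxide contribution → 0.6227 μm/a
  chloride contribution → 1.62 μm/a
  total first-year rate 2.242 μm/a
  mass loss = 2.242 μm/a × 7.14 g/cm³ = 16.01 g·m⁻²·a⁻¹
copper: f(T) = -0.080·(T−10) [T>10 °C] = -1.3680
  sulphur-dioxide contribution → 0.4494 μm/a
  chloride contribution → 1.888 μm/a
  ⇒ r_corr(copper) = 2.338 μm/a
  mass loss = 2.338 μm/a × 8.96 g/cm³ = 20.94 g·m⁻²·a⁻¹
Ordering by g·m⁻²·a⁻¹: copper (20.9) > zinc (16)

copper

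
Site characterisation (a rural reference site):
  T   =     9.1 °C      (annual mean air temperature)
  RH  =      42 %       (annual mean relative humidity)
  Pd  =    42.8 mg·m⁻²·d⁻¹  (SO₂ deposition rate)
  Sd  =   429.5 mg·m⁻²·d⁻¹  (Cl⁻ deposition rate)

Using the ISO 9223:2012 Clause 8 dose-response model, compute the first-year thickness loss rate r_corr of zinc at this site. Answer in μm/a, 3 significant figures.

zinc: T≤10 °C ⇒ hinge +0.038·(9.1−10) = -0.0342
  Pd branch = 0.0129·Pd^0.44·e^(0.046·RH+f) = 0.4494 μm/a
  Cl⁻ term: 0.0175·429.5^0.57·exp(0.008·42+0.085·9.1) = 1.681
  r_corr = 0.4494 + 1.681 = 2.131 μm/a

r_corr = 2.13 μm/a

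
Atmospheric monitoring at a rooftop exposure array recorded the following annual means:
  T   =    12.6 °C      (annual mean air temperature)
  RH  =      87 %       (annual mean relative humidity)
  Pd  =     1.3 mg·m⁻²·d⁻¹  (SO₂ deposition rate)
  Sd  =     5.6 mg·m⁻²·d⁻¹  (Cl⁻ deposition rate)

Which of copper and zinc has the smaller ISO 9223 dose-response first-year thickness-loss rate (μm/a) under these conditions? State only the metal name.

copper: temperature factor f = -0.080·(2.6) = -0.2080
  sulphur-dioxide contribution → 0.7813 μm/a
  chloride contribution → 0.6936 μm/a
  total first-year rate 1.475 μm/a
zinc: T>10 °C ⇒ hinge -0.071·(12.6−10) = -0.1846
  sulphur-dioxide contribution → 0.6586 μm/a
  chloride contribution → 0.2735 μm/a
  ⇒ r_corr(zinc) = 0.932 μm/a
Ordering by μm/a: copper (1.47) > zinc (0.932)

zinc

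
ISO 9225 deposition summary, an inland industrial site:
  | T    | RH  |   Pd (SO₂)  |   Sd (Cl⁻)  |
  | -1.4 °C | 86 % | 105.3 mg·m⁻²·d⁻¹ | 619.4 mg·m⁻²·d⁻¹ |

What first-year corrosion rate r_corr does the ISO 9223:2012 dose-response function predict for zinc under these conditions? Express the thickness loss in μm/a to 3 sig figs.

r_corr = 4.60 μm/a

zinc: T≤10 °C ⇒ hinge +0.038·(-1.4−10) = -0.4332
  Pd branch = 0.0129·Pd^0.44·e^(0.046·RH+f) = 3.391 μm/a
  Cl⁻ term: 0.0175·619.4^0.57·exp(0.008·86+0.085·-1.4) = 1.207
  sum: 3.391 + 1.207 → r_corr = 4.598 μm/a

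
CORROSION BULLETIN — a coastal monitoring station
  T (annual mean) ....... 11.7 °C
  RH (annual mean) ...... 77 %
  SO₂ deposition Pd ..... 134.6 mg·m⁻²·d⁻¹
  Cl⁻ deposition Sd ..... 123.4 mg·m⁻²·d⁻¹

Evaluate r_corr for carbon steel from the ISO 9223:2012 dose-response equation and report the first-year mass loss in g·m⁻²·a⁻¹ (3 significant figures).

carbon steel: f(T) = -0.054·(T−10) [T>10 °C] = -0.0918
  Pd branch = 1.77·Pd^0.52·e^(0.02·RH+f) = 96.39 μm/a
  Cl⁻ term: 0.102·123.4^0.62·exp(0.033·77+0.04·11.7) = 40.93
  r_corr = 96.39 + 40.93 = 137.3 μm/a
Convert to mass loss: 137.3 μm/a × 7.85 g/cm³ = 1078 g·m⁻²·a⁻¹

r_corr = 1.08e+03 g·m⁻²·a⁻¹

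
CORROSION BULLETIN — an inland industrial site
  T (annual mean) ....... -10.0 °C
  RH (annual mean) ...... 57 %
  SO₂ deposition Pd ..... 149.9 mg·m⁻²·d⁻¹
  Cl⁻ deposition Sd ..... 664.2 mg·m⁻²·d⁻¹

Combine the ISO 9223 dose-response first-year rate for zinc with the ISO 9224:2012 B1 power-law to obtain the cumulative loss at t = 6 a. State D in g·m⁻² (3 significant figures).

zinc: temperature factor f = +0.038·(-20.0) = -0.7600
  Pd branch = 0.0129·Pd^0.44·e^(0.046·RH+f) = 0.7527 μm/a
  Sd branch = 0.0175·Sd^0.57·e^(0.008·RH+0.085·T) = 0.4793 μm/a
  r_corr = 0.7527 + 0.4793 = 1.232 μm/a
Power-law: D(6) = r_corr · 6^0.813
  D(6) = 1.232 × 6^0.813 = 1.232 × 4.292 = 5.287 μm
  Mass loss = 5.287 μm × 7.14 g/cm³ = 37.75 g·m⁻²

D(6) = 37.8 g·m⁻²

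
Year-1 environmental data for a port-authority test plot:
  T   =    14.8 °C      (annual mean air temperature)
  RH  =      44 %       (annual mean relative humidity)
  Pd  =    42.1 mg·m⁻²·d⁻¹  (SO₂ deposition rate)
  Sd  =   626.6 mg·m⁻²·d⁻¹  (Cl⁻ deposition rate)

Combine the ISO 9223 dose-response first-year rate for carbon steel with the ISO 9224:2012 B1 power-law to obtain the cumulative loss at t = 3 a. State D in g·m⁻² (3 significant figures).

carbon steel: f(T) = -0.054·(T−10) [T>10 °C] = -0.2592
  sulphur-dioxide contribution → 23.03 μm/a
  chloride contribution → 42.7 μm/a
  total first-year rate 65.73 μm/a
Long-term exponent b (ISO 9224 Table 2, B1) = 0.523
  D(3) = 65.73 × 3^0.523 = 65.73 × 1.776 = 116.8 μm
  Mass loss = 116.8 μm × 7.85 g/cm³ = 916.5 g·m⁻²

D(3) = 917 g·m⁻²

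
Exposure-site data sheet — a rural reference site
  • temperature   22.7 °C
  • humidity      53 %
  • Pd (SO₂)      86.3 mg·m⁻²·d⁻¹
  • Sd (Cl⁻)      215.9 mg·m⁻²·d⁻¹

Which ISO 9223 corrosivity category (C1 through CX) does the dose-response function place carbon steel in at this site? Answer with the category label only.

carbon steel: T>10 °C ⇒ hinge -0.054·(22.7−10) = -0.6858
  SO₂ term: 1.77·86.3^0.52·exp(0.02·53-0.6858) = 26.13
  Sd branch = 0.102·Sd^0.62·e^(0.033·RH+0.04·T) = 40.72 μm/a
  sum: 26.13 + 40.72 → r_corr = 66.85 μm/a
Category bounds: 50…80 μm/a bracket r_corr ⇒ C4

C4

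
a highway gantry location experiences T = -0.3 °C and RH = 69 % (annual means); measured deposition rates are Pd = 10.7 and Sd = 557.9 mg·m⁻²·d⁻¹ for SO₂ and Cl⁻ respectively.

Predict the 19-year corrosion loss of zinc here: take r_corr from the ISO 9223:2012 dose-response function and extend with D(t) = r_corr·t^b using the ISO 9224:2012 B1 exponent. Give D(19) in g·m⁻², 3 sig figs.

zinc: T≤10 °C ⇒ hinge +0.038·(-0.3−10) = -0.3914
  SO₂ term: 0.0129·10.7^0.44·exp(0.046·69-0.3914) = 0.5915
  Cl⁻ term: 0.0175·557.9^0.57·exp(0.008·69+0.085·-0.3) = 1.09
  r_corr = 0.5915 + 1.09 = 1.681 μm/a
Power-law: D(19) = r_corr · 19^0.813
  D(19) = 1.681 × 19^0.813 = 1.681 × 10.96 = 18.42 μm
  Mass loss = 18.42 μm × 7.14 g/cm³ = 131.5 g·m⁻²

D(19) = 131 g·m⁻²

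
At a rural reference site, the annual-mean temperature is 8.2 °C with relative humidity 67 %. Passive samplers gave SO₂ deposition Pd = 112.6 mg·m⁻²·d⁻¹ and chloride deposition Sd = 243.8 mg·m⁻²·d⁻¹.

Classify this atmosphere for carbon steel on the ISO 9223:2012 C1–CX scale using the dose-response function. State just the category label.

C5

carbon steel: T≤10 °C ⇒ hinge +0.150·(8.2−10) = -0.2700
  sulphur-dioxide contribution → 60.18 μm/a
  chloride contribution → 39.02 μm/a
  total first-year rate 99.2 μm/a
Category bounds: 80…200 μm/a bracket r_corr ⇒ C5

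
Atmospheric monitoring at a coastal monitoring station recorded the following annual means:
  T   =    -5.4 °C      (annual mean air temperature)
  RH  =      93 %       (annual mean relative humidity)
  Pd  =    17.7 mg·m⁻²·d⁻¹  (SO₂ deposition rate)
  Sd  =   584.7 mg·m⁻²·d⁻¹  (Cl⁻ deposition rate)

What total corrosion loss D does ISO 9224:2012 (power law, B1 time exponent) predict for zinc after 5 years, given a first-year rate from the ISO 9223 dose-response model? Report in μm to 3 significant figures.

zinc: temperature factor f = +0.038·(-15.4) = -0.5852
  sulphur-dioxide contribution → 1.834 μm/a
  chloride contribution → 0.8789 μm/a
  total first-year rate 2.713 μm/a
Long-term exponent b (ISO 9224 Table 2, B1) = 0.813
  D(5) = 2.713 × 5^0.813 = 2.713 × 3.701 = 10.04 μm

D(5) = 10.0 μm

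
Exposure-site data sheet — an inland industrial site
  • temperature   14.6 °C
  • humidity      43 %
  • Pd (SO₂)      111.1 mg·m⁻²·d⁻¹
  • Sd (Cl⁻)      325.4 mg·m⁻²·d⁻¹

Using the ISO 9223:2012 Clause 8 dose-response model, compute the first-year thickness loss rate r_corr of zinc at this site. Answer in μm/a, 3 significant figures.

r_corr = 2.84 μm/a

zinc: temperature factor f = -0.071·(4.6) = -0.3266
  Pd branch = 0.0129·Pd^0.44·e^(0.046·RH+f) = 0.5344 μm/a
  Sd branch = 0.0175·Sd^0.57·e^(0.008·RH+0.085·T) = 2.309 μm/a
  sum: 0.5344 + 2.309 → r_corr = 2.844 μm/a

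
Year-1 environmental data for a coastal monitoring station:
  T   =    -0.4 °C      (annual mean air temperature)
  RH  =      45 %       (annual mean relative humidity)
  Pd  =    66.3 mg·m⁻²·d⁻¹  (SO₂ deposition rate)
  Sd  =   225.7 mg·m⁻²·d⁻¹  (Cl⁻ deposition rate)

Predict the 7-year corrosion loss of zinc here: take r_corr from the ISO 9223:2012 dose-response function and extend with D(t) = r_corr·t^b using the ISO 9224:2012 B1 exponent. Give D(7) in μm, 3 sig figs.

zinc: f(T) = +0.038·(T−10) [T≤10 °C] = -0.3952
  Pd branch = 0.0129·Pd^0.44·e^(0.046·RH+f) = 0.4359 μm/a
  Cl⁻ term: 0.0175·225.7^0.57·exp(0.008·45+0.085·-0.4) = 0.5323
  r_corr = 0.4359 + 0.5323 = 0.9682 μm/a
Long-term exponent b (ISO 9224 Table 2, B1) = 0.813
  D(7) = 0.9682 × 7^0.813 = 0.9682 × 4.865 = 4.71 μm

D(7) = 4.71 μm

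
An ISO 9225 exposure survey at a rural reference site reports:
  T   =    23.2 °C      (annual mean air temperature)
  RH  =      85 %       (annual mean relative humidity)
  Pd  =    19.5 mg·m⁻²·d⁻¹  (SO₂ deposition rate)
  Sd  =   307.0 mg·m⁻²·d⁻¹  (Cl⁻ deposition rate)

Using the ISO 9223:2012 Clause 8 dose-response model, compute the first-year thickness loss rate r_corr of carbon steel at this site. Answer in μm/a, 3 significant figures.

r_corr = 171 μm/a

carbon steel: T>10 °C ⇒ hinge -0.054·(23.2−10) = -0.7128
  SO₂ term: 1.77·19.5^0.52·exp(0.02·85-0.7128) = 22.26
  Cl⁻ term: 0.102·307.0^0.62·exp(0.033·85+0.04·23.2) = 148.5
  sum: 22.26 + 148.5 → r_corr = 170.8 μm/a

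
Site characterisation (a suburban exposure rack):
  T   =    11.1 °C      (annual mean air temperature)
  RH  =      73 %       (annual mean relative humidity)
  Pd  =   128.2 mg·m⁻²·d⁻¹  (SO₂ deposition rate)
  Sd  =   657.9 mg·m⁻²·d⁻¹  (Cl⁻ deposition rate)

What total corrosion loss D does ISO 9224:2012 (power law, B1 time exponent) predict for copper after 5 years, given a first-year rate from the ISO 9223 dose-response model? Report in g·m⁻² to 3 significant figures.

copper: T>10 °C ⇒ hinge -0.080·(11.1−10) = -0.0880
  sulphur-dioxide contribution → 1.272 μm/a
  chloride contribution → 1.41 μm/a
  ⇒ r_corr(copper) = 2.682 μm/a
Power-law: D(5) = r_corr · 5^0.667
  D(5) = 2.682 × 5^0.667 = 2.682 × 2.926 = 7.847 μm
  Mass loss = 7.847 μm × 8.96 g/cm³ = 70.31 g·m⁻²

D(5) = 70.3 g·m⁻²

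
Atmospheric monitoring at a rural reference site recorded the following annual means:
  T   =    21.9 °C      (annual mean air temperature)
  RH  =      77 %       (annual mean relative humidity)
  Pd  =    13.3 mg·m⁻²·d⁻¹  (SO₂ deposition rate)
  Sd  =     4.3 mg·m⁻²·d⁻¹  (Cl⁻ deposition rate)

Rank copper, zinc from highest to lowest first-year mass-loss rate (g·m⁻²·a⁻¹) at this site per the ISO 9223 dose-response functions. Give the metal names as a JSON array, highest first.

copper: T>10 °C ⇒ hinge -0.080·(21.9−10) = -0.9520
  Pd branch = 0.0053·Pd^0.26·e^(0.059·RH+f) = 0.3767 μm/a
  Cl⁻ term: 0.01025·4.3^0.27·exp(0.036·77+0.049·21.9) = 0.7107
  r_corr = 0.3767 + 0.7107 = 1.087 μm/a
  mass loss = 1.087 μm/a × 8.96 g/cm³ = 9.743 g·m⁻²·a⁻¹
zinc: f(T) = -0.071·(T−10) [T>10 °C] = -0.8449
  Pd branch = 0.0129·Pd^0.44·e^(0.046·RH+f) = 0.5976 μm/a
  Sd branch = 0.0175·Sd^0.57·e^(0.008·RH+0.085·T) = 0.4787 μm/a
  r_corr = 0.5976 + 0.4787 = 1.076 μm/a
  mass loss = 1.076 μm/a × 7.14 g/cm³ = 7.685 g·m⁻²·a⁻¹
Ordering by g·m⁻²·a⁻¹: copper (9.74) > zinc (7.69)

["copper", "zinc"]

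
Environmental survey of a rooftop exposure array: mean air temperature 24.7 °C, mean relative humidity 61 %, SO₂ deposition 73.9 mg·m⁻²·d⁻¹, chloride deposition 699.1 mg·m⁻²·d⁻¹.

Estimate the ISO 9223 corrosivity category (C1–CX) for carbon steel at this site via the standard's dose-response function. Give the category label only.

carbon steel: f(T) = -0.054·(T−10) [T>10 °C] = -0.7938
  sulphur-dioxide contribution → 25.4 μm/a
  chloride contribution → 119 μm/a
  ⇒ r_corr(carbon steel) = 144.4 μm/a
ISO 9223 Table 2 (carbon steel): 80 < 144 ≤ 200 μm/a ⇒ C5

C5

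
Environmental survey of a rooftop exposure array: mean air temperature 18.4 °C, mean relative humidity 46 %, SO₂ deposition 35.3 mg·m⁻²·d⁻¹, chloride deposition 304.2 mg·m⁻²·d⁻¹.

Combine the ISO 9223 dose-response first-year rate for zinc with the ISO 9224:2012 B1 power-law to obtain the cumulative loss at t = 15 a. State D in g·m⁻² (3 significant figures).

D(15) = 221 g·m⁻²

zinc: temperature factor f = -0.071·(8.4) = -0.5964
  SO₂ term: 0.0129·35.3^0.44·exp(0.046·46-0.5964) = 0.2829
  Sd branch = 0.0175·Sd^0.57·e^(0.008·RH+0.085·T) = 3.144 μm/a
  r_corr = 0.2829 + 3.144 = 3.427 μm/a
Long-term exponent b (ISO 9224 Table 2, B1) = 0.813
  D(15) = 3.427 × 15^0.813 = 3.427 × 9.04 = 30.98 μm
  Mass loss = 30.98 μm × 7.14 g/cm³ = 221.2 g·m⁻²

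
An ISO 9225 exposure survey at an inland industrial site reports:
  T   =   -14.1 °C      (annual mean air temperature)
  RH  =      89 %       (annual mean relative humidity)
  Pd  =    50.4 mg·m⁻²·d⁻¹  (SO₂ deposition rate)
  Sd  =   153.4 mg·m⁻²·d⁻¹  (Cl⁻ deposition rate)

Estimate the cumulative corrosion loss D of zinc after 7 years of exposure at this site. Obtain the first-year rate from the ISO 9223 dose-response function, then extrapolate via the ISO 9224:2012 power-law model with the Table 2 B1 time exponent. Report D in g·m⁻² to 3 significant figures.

zinc: temperature factor f = +0.038·(-24.1) = -0.9158
  Pd branch = 0.0129·Pd^0.44·e^(0.046·RH+f) = 1.738 μm/a
  Sd branch = 0.0175·Sd^0.57·e^(0.008·RH+0.085·T) = 0.1895 μm/a
  r_corr = 1.738 + 0.1895 = 1.927 μm/a
Long-term exponent b (ISO 9224 Table 2, B1) = 0.813
  D(7) = 1.927 × 7^0.813 = 1.927 × 4.865 = 9.375 μm
  Mass loss = 9.375 μm × 7.14 g/cm³ = 66.94 g·m⁻²

D(7) = 66.9 g·m⁻²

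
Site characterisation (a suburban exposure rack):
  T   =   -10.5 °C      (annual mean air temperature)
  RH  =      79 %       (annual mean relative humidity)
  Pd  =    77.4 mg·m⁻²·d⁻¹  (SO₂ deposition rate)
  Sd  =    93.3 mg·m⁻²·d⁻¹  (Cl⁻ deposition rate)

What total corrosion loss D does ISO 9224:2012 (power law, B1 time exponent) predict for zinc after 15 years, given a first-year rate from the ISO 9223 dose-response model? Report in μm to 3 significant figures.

zinc: temperature factor f = +0.038·(-20.5) = -0.7790
  sulphur-dioxide contribution → 1.519 μm/a
  chloride contribution → 0.179 μm/a
  ⇒ r_corr(zinc) = 1.698 μm/a
ISO 9224: D(t) = r_corr · t^b with b = 0.813 (zinc, B1)
  D(15) = 1.698 × 15^0.813 = 1.698 × 9.04 = 15.35 μm

D(15) = 15.3 μm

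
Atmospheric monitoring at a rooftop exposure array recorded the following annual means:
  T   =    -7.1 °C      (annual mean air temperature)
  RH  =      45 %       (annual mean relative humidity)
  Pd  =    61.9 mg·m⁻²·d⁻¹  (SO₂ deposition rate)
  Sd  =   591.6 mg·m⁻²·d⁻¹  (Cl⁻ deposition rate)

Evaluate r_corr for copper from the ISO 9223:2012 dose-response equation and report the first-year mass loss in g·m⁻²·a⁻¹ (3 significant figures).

r_corr = 2.07 g·m⁻²·a⁻¹

copper: f(T) = +0.126·(T−10) [T≤10 °C] = -2.1546
  SO₂ term: 0.0053·61.9^0.26·exp(0.059·45-2.1546) = 0.02555
  Cl⁻ term: 0.01025·591.6^0.27·exp(0.036·45+0.049·-7.1) = 0.2049
  r_corr = 0.02555 + 0.2049 = 0.2305 μm/a
Convert to mass loss: 0.2305 μm/a × 8.96 g/cm³ = 2.065 g·m⁻²·a⁻¹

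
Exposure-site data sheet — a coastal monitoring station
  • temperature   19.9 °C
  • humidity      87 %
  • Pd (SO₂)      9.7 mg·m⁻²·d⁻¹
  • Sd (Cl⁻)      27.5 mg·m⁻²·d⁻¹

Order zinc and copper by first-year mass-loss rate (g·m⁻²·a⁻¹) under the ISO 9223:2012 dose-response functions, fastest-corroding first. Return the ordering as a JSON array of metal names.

["copper", "zinc"]

zinc: f(T) = -0.071·(T−10) [T>10 °C] = -0.7029
  SO₂ term: 0.0129·9.7^0.44·exp(0.046·87-0.7029) = 0.9496
  Cl⁻ term: 0.0175·27.5^0.57·exp(0.008·87+0.085·19.9) = 1.26
  sum: 0.9496 + 1.26 → r_corr = 2.21 μm/a
  mass loss = 2.21 μm/a × 7.14 g/cm³ = 15.78 g·m⁻²·a⁻¹
copper: f(T) = -0.080·(T−10) [T>10 °C] = -0.7920
  SO₂ term: 0.0053·9.7^0.26·exp(0.059·87-0.7920) = 0.7347
  Cl⁻ term: 0.01025·27.5^0.27·exp(0.036·87+0.049·19.9) = 1.524
  sum: 0.7347 + 1.524 → r_corr = 2.259 μm/a
  mass loss = 2.259 μm/a × 8.96 g/cm³ = 20.24 g·m⁻²·a⁻¹
Ordering by g·m⁻²·a⁻¹: copper (20.2) > zinc (15.8)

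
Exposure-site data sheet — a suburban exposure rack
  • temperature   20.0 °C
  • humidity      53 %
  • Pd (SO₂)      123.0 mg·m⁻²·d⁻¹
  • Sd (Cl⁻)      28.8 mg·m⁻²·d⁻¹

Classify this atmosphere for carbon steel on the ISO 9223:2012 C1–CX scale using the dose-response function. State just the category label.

carbon steel: T>10 °C ⇒ hinge -0.054·(20.0−10) = -0.5400
  SO₂ term: 1.77·123.0^0.52·exp(0.02·53-0.5400) = 36.35
  Cl⁻ term: 0.102·28.8^0.62·exp(0.033·53+0.04·20.0) = 10.48
  sum: 36.35 + 10.48 → r_corr = 46.84 μm/a
Category bounds: 25…50 μm/a bracket r_corr ⇒ C3

C3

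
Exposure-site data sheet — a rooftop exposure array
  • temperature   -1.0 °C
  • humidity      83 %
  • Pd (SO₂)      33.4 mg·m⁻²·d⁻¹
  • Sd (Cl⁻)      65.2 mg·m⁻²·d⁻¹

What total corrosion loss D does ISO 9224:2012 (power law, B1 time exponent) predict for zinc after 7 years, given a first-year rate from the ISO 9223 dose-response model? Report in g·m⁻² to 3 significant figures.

D(7) = 74.6 g·m⁻²

zinc: f(T) = +0.038·(T−10) [T≤10 °C] = -0.4180
  Pd branch = 0.0129·Pd^0.44·e^(0.046·RH+f) = 1.81 μm/a
  Cl⁻ term: 0.0175·65.2^0.57·exp(0.008·83+0.085·-1.0) = 0.3378
  sum: 1.81 + 0.3378 → r_corr = 2.148 μm/a
Power-law: D(7) = r_corr · 7^0.813
  D(7) = 2.148 × 7^0.813 = 2.148 × 4.865 = 10.45 μm
  Mass loss = 10.45 μm × 7.14 g/cm³ = 74.6 g·m⁻²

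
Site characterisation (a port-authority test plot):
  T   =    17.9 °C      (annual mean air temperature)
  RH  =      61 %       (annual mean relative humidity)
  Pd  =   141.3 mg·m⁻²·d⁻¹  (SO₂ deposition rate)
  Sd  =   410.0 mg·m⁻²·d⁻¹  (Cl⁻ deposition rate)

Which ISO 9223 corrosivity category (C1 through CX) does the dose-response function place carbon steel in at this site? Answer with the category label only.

carbon steel: temperature factor f = -0.054·(7.9) = -0.4266
  Pd branch = 1.77·Pd^0.52·e^(0.02·RH+f) = 51.36 μm/a
  Cl⁻ term: 0.102·410.0^0.62·exp(0.033·61+0.04·17.9) = 65.12
  r_corr = 51.36 + 65.12 = 116.5 μm/a
ISO 9223 Table 2 (carbon steel): 80 < 116 ≤ 200 μm/a ⇒ C5

C5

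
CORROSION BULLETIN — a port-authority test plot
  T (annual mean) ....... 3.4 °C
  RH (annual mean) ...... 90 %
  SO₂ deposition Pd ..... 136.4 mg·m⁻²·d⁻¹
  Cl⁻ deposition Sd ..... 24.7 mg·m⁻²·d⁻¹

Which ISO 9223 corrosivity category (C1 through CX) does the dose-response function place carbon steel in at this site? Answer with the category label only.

carbon steel: T≤10 °C ⇒ hinge +0.150·(3.4−10) = -0.9900
  SO₂ term: 1.77·136.4^0.52·exp(0.02·90-0.9900) = 51.27
  Cl⁻ term: 0.102·24.7^0.62·exp(0.033·90+0.04·3.4) = 16.63
  sum: 51.27 + 16.63 → r_corr = 67.9 μm/a
67.9 μm/a falls in (50, 80] for carbon steel → category C4

C4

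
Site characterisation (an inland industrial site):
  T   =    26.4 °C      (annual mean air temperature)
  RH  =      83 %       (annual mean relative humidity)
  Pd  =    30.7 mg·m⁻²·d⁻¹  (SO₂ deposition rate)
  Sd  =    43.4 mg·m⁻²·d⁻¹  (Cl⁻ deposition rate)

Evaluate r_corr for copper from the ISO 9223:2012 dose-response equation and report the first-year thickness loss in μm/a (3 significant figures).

copper: temperature factor f = -0.080·(16.4) = -1.3120
  SO₂ term: 0.0053·30.7^0.26·exp(0.059·83-1.3120) = 0.4655
  Sd branch = 0.01025·Sd^0.27·e^(0.036·RH+0.049·T) = 2.053 μm/a
  sum: 0.4655 + 2.053 → r_corr = 2.518 μm/a

r_corr = 2.52 μm/a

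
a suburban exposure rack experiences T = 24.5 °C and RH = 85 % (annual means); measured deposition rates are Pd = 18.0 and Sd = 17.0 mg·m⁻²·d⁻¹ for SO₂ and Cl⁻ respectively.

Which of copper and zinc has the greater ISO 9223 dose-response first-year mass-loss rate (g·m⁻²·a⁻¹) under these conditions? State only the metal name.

copper

copper: T>10 °C ⇒ hinge -0.080·(24.5−10) = -1.1600
  Pd branch = 0.0053·Pd^0.26·e^(0.059·RH+f) = 0.5307 μm/a
  Cl⁻ term: 0.01025·17.0^0.27·exp(0.036·85+0.049·24.5) = 1.56
  sum: 0.5307 + 1.56 → r_corr = 2.091 μm/a
  mass loss = 2.091 μm/a × 8.96 g/cm³ = 18.74 g·m⁻²·a⁻¹
zinc: f(T) = -0.071·(T−10) [T>10 °C] = -1.0295
  SO₂ term: 0.0129·18.0^0.44·exp(0.046·85-1.0295) = 0.8202
  Sd branch = 0.0175·Sd^0.57·e^(0.008·RH+0.085·T) = 1.394 μm/a
  r_corr = 0.8202 + 1.394 = 2.214 μm/a
  mass loss = 2.214 μm/a × 7.14 g/cm³ = 15.81 g·m⁻²·a⁻¹
Ordering by g·m⁻²·a⁻¹: copper (18.7) > zinc (15.8)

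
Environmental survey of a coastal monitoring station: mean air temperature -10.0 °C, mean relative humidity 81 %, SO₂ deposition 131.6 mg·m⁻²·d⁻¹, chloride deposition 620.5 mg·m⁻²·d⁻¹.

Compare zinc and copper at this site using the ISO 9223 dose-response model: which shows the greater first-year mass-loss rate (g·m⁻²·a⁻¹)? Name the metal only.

zinc: T≤10 °C ⇒ hinge +0.038·(-10.0−10) = -0.7600
  Pd branch = 0.0129·Pd^0.44·e^(0.046·RH+f) = 2.144 μm/a
  Sd branch = 0.0175·Sd^0.57·e^(0.008·RH+0.085·T) = 0.5587 μm/a
  sum: 2.144 + 0.5587 → r_corr = 2.702 μm/a
  mass loss = 2.702 μm/a × 7.14 g/cm³ = 19.3 g·m⁻²·a⁻¹
copper: f(T) = +0.126·(T−10) [T≤10 °C] = -2.5200
  SO₂ term: 0.0053·131.6^0.26·exp(0.059·81-2.5200) = 0.1804
  Sd branch = 0.01025·Sd^0.27·e^(0.036·RH+0.049·T) = 0.6582 μm/a
  sum: 0.1804 + 0.6582 → r_corr = 0.8387 μm/a
  mass loss = 0.8387 μm/a × 8.96 g/cm³ = 7.514 g·m⁻²·a⁻¹
Ordering by g·m⁻²·a⁻¹: zinc (19.3) > copper (7.51)

zinc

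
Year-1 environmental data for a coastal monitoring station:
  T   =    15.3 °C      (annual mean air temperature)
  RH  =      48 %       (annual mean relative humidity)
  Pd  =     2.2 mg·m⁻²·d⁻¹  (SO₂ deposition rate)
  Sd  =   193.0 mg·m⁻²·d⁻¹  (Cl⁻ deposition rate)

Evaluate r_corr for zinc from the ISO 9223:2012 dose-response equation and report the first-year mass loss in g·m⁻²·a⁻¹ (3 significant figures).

zinc: temperature factor f = -0.071·(5.3) = -0.3763
  SO₂ term: 0.0129·2.2^0.44·exp(0.046·48-0.3763) = 0.114
  Cl⁻ term: 0.0175·193.0^0.57·exp(0.008·48+0.085·15.3) = 1.894
  r_corr = 0.114 + 1.894 = 2.008 μm/a
Convert to mass loss: 2.008 μm/a × 7.14 g/cm³ = 14.34 g·m⁻²·a⁻¹

r_corr = 14.3 g·m⁻²·a⁻¹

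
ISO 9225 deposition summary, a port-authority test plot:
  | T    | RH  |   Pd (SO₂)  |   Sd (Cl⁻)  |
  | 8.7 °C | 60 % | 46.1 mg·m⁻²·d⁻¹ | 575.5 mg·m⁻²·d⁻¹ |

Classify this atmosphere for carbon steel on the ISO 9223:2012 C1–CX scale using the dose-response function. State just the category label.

carbon steel: temperature factor f = +0.150·(-1.3) = -0.1950
  SO₂ term: 1.77·46.1^0.52·exp(0.02·60-0.1950) = 35.45
  Cl⁻ term: 0.102·575.5^0.62·exp(0.033·60+0.04·8.7) = 53.81
  r_corr = 35.45 + 53.81 = 89.26 μm/a
Category bounds: 80…200 μm/a bracket r_corr ⇒ C5

C5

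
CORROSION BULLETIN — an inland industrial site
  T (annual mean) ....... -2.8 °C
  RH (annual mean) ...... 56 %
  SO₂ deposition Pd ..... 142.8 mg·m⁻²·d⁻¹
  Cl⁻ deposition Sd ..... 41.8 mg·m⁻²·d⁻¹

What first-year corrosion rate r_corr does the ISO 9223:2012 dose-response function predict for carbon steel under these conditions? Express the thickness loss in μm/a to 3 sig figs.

r_corr = 16.4 μm/a

carbon steel: T≤10 °C ⇒ hinge +0.150·(-2.8−10) = -1.9200
  Pd branch = 1.77·Pd^0.52·e^(0.02·RH+f) = 10.5 μm/a
  Sd branch = 0.102·Sd^0.62·e^(0.033·RH+0.04·T) = 5.857 μm/a
  r_corr = 10.5 + 5.857 = 16.35 μm/a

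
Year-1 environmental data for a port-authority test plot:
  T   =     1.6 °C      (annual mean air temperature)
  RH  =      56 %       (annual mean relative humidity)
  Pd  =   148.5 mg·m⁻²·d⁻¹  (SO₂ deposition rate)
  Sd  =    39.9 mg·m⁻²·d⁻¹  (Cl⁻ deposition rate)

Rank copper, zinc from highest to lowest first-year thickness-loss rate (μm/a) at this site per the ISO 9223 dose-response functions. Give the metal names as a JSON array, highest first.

["zinc", "copper"]

copper: T≤10 °C ⇒ hinge +0.126·(1.6−10) = -1.0584
  Pd branch = 0.0053·Pd^0.26·e^(0.059·RH+f) = 0.1837 μm/a
  Sd branch = 0.01025·Sd^0.27·e^(0.036·RH+0.049·T) = 0.2252 μm/a
  sum: 0.1837 + 0.2252 → r_corr = 0.4089 μm/a
zinc: T≤10 °C ⇒ hinge +0.038·(1.6−10) = -0.3192
  Pd branch = 0.0129·Pd^0.44·e^(0.046·RH+f) = 1.112 μm/a
  Cl⁻ term: 0.0175·39.9^0.57·exp(0.008·56+0.085·1.6) = 0.2566
  r_corr = 1.112 + 0.2566 = 1.369 μm/a
Ordering by μm/a: zinc (1.37) > copper (0.409)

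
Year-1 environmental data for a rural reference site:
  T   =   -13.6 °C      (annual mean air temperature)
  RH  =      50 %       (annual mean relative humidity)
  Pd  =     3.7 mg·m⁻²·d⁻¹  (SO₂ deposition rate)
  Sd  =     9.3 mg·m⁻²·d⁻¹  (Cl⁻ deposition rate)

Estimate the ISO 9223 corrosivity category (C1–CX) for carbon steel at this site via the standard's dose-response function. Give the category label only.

C2

carbon steel: temperature factor f = +0.150·(-23.6) = -3.5400
  sulphur-dioxide contribution → 0.2756 μm/a
  chloride contribution → 1.229 μm/a
  total first-year rate 1.504 μm/a
1.5 μm/a falls in (1.3, 25] for carbon steel → category C2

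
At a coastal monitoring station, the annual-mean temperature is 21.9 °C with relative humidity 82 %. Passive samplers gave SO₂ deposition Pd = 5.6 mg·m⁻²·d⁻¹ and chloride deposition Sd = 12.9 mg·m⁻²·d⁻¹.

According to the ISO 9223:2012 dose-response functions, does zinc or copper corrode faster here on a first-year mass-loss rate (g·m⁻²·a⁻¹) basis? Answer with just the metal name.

copper

zinc: T>10 °C ⇒ hinge -0.071·(21.9−10) = -0.8449
  SO₂ term: 0.0129·5.6^0.44·exp(0.046·82-0.8449) = 0.5141
  Sd branch = 0.0175·Sd^0.57·e^(0.008·RH+0.085·T) = 0.932 μm/a
  r_corr = 0.5141 + 0.932 = 1.446 μm/a
  mass loss = 1.446 μm/a × 7.14 g/cm³ = 10.32 g·m⁻²·a⁻¹
copper: T>10 °C ⇒ hinge -0.080·(21.9−10) = -0.9520
  Pd branch = 0.0053·Pd^0.26·e^(0.059·RH+f) = 0.4041 μm/a
  Cl⁻ term: 0.01025·12.9^0.27·exp(0.036·82+0.049·21.9) = 1.145
  r_corr = 0.4041 + 1.145 = 1.549 μm/a
  mass loss = 1.549 μm/a × 8.96 g/cm³ = 13.88 g·m⁻²·a⁻¹
Ordering by g·m⁻²·a⁻¹: copper (13.9) > zinc (10.3)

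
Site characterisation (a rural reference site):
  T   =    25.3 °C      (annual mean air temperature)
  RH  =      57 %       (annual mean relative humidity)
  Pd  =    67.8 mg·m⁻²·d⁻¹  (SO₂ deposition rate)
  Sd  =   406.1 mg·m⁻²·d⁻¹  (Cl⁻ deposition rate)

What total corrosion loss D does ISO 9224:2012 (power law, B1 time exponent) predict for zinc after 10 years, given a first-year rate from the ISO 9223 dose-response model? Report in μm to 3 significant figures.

zinc: temperature factor f = -0.071·(15.3) = -1.0863
  Pd branch = 0.0129·Pd^0.44·e^(0.046·RH+f) = 0.3831 μm/a
  Sd branch = 0.0175·Sd^0.57·e^(0.008·RH+0.085·T) = 7.277 μm/a
  sum: 0.3831 + 7.277 → r_corr = 7.66 μm/a
Power-law: D(10) = r_corr · 10^0.813
  D(10) = 7.66 × 10^0.813 = 7.66 × 6.501 = 49.8 μm

D(10) = 49.8 μm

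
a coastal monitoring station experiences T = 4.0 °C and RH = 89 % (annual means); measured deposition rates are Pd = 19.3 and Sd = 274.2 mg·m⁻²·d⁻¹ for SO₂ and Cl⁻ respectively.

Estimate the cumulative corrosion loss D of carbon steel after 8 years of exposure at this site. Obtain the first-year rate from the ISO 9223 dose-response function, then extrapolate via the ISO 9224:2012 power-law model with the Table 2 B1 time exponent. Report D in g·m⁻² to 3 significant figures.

D(8) = 2.17e+03 g·m⁻²

carbon steel: temperature factor f = +0.150·(-6.0) = -0.9000
  sulphur-dioxide contribution → 19.89 μm/a
  chloride contribution → 73.32 μm/a
  ⇒ r_corr(carbon steel) = 93.21 μm/a
Power-law: D(8) = r_corr · 8^0.523
  D(8) = 93.21 × 8^0.523 = 93.21 × 2.967 = 276.5 μm
  Mass loss = 276.5 μm × 7.85 g/cm³ = 2171 g·m⁻²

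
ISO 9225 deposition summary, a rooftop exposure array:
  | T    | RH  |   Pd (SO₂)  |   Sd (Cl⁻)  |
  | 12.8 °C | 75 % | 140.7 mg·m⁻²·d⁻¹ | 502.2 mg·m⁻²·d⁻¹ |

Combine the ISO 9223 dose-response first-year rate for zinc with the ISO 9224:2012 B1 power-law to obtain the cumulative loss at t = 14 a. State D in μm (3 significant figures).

zinc: T>10 °C ⇒ hinge -0.071·(12.8−10) = -0.1988
  SO₂ term: 0.0129·140.7^0.44·exp(0.046·75-0.1988) = 2.936
  Cl⁻ term: 0.0175·502.2^0.57·exp(0.008·75+0.085·12.8) = 3.278
  sum: 2.936 + 3.278 → r_corr = 6.215 μm/a
Long-term exponent b (ISO 9224 Table 2, B1) = 0.813
  D(14) = 6.215 × 14^0.813 = 6.215 × 8.547 = 53.11 μm

D(14) = 53.1 μm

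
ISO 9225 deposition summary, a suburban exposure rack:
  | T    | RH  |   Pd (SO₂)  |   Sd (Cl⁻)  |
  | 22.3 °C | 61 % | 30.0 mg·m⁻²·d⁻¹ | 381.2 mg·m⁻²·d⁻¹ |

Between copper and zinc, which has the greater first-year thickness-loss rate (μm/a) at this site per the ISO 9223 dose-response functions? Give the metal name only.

zinc

copper: temperature factor f = -0.080·(12.3) = -0.9840
  SO₂ term: 0.0053·30.0^0.26·exp(0.059·61-0.9840) = 0.1754
  Cl⁻ term: 0.01025·381.2^0.27·exp(0.036·61+0.049·22.3) = 1.367
  sum: 0.1754 + 1.367 → r_corr = 1.543 μm/a
zinc: temperature factor f = -0.071·(12.3) = -0.8733
  Pd branch = 0.0129·Pd^0.44·e^(0.046·RH+f) = 0.398 μm/a
  Cl⁻ term: 0.0175·381.2^0.57·exp(0.008·61+0.085·22.3) = 5.616
  sum: 0.398 + 5.616 → r_corr = 6.014 μm/a
Ordering by μm/a: zinc (6.01) > copper (1.54)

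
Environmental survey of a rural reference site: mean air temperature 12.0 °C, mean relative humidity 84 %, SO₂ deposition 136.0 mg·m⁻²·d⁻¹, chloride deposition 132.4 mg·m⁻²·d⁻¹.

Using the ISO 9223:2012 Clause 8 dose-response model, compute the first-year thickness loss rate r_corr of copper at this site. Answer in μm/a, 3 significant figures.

copper: f(T) = -0.080·(T−10) [T>10 °C] = -0.1600
  sulphur-dioxide contribution → 2.301 μm/a
  chloride contribution → 1.42 μm/a
  total first-year rate 3.721 μm/a

r_corr = 3.72 μm/a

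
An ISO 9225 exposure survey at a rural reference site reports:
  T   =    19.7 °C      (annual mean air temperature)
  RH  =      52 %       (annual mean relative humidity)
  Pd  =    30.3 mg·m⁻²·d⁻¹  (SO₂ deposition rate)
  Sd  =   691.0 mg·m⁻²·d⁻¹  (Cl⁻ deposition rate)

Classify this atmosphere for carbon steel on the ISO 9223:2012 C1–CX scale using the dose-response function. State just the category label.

C5

carbon steel: temperature factor f = -0.054·(9.7) = -0.5238
  SO₂ term: 1.77·30.3^0.52·exp(0.02·52-0.5238) = 17.48
  Sd branch = 0.102·Sd^0.62·e^(0.033·RH+0.04·T) = 71.87 μm/a
  sum: 17.48 + 71.87 → r_corr = 89.35 μm/a
Category bounds: 80…200 μm/a bracket r_corr ⇒ C5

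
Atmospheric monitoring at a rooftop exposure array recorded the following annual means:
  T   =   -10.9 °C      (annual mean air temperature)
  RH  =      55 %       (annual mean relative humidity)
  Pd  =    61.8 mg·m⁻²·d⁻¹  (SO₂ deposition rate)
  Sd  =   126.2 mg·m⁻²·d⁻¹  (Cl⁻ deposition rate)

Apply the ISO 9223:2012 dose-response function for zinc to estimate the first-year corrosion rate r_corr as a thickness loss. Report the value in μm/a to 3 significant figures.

zinc: temperature factor f = +0.038·(-20.9) = -0.7942
  SO₂ term: 0.0129·61.8^0.44·exp(0.046·55-0.7942) = 0.4492
  Sd branch = 0.0175·Sd^0.57·e^(0.008·RH+0.085·T) = 0.1696 μm/a
  r_corr = 0.4492 + 0.1696 = 0.6188 μm/a

r_corr = 0.619 μm/a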